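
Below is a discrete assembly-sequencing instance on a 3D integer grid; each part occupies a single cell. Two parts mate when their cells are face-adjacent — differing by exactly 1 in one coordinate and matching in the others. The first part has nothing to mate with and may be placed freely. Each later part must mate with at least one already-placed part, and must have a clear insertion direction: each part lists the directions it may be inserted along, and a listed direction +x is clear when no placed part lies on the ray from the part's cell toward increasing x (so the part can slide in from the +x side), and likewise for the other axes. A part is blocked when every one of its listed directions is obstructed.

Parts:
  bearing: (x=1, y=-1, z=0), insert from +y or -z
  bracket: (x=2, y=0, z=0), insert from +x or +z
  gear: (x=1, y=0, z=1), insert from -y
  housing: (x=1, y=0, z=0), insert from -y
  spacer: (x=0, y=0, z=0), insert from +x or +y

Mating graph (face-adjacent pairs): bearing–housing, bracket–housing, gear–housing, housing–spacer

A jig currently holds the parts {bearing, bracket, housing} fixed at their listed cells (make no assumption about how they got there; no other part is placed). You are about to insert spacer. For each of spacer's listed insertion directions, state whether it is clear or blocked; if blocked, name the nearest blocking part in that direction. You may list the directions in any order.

+x: blocked by housing; +y: clear

+x: nearest on ray is housing@(1, 0, 0) ⇒ blocked
+y: ray from spacer(0, 0, 0) has no placed part ⇒ clear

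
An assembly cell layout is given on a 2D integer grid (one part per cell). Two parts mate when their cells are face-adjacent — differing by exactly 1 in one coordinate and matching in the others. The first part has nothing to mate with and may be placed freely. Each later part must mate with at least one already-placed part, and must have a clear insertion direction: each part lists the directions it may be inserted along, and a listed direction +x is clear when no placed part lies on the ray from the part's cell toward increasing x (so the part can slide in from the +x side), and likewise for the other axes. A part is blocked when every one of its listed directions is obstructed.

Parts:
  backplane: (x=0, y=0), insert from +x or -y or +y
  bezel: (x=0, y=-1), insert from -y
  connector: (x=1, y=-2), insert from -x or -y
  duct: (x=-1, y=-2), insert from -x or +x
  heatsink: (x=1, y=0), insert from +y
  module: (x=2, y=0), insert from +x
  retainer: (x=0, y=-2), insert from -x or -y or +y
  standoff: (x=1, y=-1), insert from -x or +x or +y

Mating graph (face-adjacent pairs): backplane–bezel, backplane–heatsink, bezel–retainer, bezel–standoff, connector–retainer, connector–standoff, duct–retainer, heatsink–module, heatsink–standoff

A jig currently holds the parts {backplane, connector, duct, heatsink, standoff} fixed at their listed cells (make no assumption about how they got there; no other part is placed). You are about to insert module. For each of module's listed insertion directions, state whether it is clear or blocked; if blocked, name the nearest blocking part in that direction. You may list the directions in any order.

+x: ray from module(2, 0) has no placed part ⇒ clear

+x: clear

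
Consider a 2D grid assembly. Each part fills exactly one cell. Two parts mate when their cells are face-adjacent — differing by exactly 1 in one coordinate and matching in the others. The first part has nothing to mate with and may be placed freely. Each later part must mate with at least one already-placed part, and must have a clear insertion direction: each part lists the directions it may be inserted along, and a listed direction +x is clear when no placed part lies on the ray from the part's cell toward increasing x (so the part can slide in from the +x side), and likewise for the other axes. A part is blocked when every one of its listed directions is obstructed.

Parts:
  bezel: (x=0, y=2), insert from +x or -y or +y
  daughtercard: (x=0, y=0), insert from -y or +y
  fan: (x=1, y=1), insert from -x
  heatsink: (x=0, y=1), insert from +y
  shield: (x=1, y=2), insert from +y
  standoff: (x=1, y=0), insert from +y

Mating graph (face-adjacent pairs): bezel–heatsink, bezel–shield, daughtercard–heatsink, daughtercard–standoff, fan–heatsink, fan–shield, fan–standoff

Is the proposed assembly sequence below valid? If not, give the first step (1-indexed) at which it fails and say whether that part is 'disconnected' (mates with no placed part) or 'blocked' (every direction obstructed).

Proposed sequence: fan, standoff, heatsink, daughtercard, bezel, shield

Invalid at step 2 (blocked)

1. fan@(1, 1) [-x clear] — {fan}
2. standoff@(1, 0) — +y all obstructed ⇒ blocked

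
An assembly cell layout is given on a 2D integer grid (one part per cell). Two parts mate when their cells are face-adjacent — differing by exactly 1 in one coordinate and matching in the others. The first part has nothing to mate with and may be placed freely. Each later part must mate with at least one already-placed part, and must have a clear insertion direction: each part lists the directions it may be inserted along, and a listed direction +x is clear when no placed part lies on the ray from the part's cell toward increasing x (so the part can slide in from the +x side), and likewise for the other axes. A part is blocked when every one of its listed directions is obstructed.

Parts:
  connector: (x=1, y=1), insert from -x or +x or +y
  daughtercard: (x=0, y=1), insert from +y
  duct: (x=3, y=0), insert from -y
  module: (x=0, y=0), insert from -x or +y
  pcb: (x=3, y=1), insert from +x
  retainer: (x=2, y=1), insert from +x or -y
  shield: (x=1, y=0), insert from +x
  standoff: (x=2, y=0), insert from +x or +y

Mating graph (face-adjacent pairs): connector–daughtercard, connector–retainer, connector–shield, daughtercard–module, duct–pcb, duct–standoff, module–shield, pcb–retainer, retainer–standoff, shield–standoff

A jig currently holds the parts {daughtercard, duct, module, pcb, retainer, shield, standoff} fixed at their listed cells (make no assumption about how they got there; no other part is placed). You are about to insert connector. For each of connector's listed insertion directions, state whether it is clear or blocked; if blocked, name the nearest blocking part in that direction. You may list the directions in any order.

-x: nearest on ray is daughtercard@(0, 1) ⇒ blocked
+x: nearest on ray is retainer@(2, 1) ⇒ blocked
+y: ray from connector(1, 1) has no placed part ⇒ clear

+x: blocked by retainer; +y: clear; -x: blocked by daughtercard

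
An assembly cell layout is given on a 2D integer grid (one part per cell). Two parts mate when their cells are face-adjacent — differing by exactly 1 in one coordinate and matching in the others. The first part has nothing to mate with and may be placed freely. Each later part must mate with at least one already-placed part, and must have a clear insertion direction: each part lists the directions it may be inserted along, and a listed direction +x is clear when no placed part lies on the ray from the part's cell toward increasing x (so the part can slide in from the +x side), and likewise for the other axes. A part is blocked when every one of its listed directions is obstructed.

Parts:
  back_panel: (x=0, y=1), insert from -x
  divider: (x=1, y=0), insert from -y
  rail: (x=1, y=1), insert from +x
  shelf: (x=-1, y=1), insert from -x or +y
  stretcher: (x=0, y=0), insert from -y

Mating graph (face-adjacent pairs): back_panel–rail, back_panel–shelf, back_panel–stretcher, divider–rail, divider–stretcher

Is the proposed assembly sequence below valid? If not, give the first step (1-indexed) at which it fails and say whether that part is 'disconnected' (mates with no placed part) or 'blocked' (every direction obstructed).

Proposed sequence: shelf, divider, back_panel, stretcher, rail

Invalid at step 2 (disconnected)

1. shelf@(-1, 1) [-x clear] — {shelf}
2. divider@(1, 0) — no placed neighbour ⇒ disconnected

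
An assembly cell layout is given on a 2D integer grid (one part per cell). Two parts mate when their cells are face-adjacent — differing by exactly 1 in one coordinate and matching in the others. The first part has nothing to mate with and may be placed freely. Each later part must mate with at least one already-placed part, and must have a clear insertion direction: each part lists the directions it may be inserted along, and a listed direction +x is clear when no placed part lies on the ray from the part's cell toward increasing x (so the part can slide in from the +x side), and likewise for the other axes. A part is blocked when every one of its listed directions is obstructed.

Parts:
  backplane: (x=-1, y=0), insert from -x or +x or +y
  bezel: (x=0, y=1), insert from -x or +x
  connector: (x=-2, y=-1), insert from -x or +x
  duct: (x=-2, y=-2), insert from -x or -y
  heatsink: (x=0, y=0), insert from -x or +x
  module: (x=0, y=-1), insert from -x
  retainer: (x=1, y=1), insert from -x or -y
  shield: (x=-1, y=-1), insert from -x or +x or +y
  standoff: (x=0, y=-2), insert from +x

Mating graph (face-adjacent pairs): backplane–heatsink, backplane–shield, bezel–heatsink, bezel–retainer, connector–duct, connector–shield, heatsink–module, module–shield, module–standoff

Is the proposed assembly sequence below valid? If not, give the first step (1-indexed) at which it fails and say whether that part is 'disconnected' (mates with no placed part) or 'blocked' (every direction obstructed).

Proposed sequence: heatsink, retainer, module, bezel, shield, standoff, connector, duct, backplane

Invalid at step 2 (disconnected)

1. heatsink@(0, 0) [-x clear] — {heatsink}
2. retainer@(1, 1) — no placed neighbour ⇒ disconnected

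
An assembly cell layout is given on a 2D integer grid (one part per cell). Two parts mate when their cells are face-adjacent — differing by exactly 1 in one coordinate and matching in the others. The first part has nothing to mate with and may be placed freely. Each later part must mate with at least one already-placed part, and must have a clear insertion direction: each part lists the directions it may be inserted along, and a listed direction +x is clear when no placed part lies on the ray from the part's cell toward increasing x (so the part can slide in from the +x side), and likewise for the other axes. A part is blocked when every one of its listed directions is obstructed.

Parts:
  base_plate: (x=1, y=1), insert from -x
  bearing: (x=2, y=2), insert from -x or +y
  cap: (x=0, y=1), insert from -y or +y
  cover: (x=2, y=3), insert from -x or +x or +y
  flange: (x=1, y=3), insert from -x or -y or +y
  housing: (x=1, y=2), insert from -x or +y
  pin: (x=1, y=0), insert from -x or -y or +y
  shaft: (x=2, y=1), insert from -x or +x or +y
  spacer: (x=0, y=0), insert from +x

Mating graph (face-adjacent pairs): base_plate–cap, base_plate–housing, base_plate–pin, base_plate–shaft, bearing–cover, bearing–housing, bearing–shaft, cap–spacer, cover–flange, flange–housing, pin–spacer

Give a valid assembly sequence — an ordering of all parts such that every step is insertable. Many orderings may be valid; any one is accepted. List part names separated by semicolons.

cover; bearing; shaft; flange; housing; base_plate; cap; spacer; pin

1. cover@(2, 3) [-x clear] — {cover}
2. bearing@(2, 2) [-x clear] — {bearing, cover}
3. shaft@(2, 1) [-x clear] — {bearing, cover, shaft}
4. flange@(1, 3) [-x clear] — {bearing, cover, flange, shaft}
5. housing@(1, 2) [-x clear] — {bearing, cover, flange, housing, shaft}
6. base_plate@(1, 1) [-x clear] — {base_plate, bearing, cover, flange, housing, shaft}
7. cap@(0, 1) [-y clear] — {base_plate, bearing, cap, cover, flange, housing, shaft}
8. spacer@(0, 0) [+x clear] — {base_plate, bearing, cap, cover, flange, housing, shaft, spacer}
9. pin@(1, 0) [-y clear] — {base_plate, bearing, cap, cover, flange, housing, pin, shaft, spacer}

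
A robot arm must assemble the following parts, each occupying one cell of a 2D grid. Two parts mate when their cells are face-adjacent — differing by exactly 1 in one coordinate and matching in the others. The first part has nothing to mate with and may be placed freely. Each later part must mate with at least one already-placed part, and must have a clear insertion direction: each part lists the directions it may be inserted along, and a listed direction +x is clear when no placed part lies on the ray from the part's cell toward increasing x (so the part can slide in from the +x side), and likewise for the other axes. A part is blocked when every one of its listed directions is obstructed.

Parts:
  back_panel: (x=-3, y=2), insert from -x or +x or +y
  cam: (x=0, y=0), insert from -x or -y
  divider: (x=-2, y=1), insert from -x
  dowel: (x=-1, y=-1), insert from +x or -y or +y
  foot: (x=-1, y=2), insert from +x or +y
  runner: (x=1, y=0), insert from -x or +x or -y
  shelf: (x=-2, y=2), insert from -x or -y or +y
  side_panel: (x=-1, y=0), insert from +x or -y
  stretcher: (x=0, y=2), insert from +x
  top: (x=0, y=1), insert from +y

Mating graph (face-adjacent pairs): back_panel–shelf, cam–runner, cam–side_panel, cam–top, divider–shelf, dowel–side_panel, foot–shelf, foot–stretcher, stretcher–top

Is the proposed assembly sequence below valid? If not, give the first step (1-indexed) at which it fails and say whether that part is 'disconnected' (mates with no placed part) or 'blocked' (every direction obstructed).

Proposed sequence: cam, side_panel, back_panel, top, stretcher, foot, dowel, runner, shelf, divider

Invalid at step 3 (disconnected)

1. cam@(0, 0) [-x clear] — {cam}
2. side_panel@(-1, 0) [-y clear] — {cam, side_panel}
3. back_panel@(-3, 2) — no placed neighbour ⇒ disconnected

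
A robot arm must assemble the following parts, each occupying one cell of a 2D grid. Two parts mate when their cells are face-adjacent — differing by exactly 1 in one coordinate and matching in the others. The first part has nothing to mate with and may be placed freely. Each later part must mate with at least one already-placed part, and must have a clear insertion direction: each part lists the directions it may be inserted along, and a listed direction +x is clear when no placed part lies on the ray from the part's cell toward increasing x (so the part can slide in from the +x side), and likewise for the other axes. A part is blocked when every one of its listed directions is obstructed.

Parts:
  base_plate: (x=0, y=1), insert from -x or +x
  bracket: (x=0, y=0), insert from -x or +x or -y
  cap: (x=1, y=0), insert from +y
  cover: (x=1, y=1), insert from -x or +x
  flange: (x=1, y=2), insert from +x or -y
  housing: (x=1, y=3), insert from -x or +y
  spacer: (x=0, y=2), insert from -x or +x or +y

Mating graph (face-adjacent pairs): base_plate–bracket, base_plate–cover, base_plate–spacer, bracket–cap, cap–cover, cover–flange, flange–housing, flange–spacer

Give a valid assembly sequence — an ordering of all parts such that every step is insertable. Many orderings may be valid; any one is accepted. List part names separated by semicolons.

base_plate; bracket; spacer; cap; cover; flange; housing

1. base_plate@(0, 1) [-x clear] — {base_plate}
2. bracket@(0, 0) [-x clear] — {base_plate, bracket}
3. spacer@(0, 2) [-x clear] — {base_plate, bracket, spacer}
4. cap@(1, 0) [+y clear] — {base_plate, bracket, cap, spacer}
5. cover@(1, 1) [+x clear] — {base_plate, bracket, cap, cover, spacer}
6. flange@(1, 2) [+x clear] — {base_plate, bracket, cap, cover, flange, spacer}
7. housing@(1, 3) [-x clear] — {base_plate, bracket, cap, cover, flange, housing, spacer}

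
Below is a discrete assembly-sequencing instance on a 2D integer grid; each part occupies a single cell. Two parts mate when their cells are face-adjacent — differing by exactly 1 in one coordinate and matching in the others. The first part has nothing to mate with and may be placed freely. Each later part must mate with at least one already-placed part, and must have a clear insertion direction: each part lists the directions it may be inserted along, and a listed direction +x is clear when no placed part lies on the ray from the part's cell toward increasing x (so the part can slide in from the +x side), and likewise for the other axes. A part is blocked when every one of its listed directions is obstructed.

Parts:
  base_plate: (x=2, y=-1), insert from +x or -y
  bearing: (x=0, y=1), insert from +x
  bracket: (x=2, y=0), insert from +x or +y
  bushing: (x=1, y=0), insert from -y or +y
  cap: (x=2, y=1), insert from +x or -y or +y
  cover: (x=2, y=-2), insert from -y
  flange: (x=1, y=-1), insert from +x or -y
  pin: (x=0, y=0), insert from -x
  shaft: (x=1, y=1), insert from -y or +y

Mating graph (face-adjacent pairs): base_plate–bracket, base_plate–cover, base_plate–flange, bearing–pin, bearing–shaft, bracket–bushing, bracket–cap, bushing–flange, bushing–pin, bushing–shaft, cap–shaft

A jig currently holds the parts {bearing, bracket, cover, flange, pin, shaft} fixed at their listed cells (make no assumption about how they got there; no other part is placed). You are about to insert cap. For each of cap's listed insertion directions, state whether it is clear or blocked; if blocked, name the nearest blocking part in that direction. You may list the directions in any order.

+x: clear; +y: clear; -y: blocked by bracket

+x: ray from cap(2, 1) has no placed part ⇒ clear
-y: nearest on ray is bracket@(2, 0) ⇒ blocked
+y: ray from cap(2, 1) has no placed part ⇒ clear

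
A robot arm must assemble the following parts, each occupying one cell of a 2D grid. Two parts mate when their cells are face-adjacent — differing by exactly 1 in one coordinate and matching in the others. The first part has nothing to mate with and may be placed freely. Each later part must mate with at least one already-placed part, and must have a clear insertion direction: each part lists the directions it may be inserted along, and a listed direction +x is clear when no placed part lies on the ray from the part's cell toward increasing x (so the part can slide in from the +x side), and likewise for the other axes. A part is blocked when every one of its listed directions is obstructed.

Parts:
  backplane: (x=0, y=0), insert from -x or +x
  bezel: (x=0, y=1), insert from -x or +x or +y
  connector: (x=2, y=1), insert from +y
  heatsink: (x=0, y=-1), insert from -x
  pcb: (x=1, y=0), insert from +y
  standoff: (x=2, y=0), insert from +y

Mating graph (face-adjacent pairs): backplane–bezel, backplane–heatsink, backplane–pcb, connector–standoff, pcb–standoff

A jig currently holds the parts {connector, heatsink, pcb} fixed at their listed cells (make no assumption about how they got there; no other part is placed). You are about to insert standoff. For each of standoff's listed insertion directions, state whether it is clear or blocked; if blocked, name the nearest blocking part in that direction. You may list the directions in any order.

+y: nearest on ray is connector@(2, 1) ⇒ blocked

+y: blocked by connector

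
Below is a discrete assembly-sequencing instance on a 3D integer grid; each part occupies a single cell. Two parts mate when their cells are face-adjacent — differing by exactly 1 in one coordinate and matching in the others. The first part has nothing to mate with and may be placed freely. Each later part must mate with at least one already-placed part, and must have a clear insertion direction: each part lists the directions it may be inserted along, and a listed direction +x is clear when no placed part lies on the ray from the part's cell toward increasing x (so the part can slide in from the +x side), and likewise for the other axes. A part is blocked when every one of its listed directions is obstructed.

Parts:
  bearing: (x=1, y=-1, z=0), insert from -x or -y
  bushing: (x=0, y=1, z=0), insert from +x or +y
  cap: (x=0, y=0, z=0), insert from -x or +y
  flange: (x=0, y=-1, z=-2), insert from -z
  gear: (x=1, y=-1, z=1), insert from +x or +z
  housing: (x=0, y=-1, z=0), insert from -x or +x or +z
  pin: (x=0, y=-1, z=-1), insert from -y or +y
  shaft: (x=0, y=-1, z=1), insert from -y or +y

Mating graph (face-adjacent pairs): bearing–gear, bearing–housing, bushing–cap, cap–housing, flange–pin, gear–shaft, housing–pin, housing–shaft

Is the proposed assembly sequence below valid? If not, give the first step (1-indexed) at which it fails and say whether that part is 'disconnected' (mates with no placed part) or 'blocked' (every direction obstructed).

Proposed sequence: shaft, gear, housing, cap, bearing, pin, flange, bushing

Valid

1. shaft@(0, -1, 1) [-y clear] — {shaft}
2. gear@(1, -1, 1) [+x clear] — {gear, shaft}
3. housing@(0, -1, 0) [-x clear] — {gear, housing, shaft}
4. cap@(0, 0, 0) [-x clear] — {cap, gear, housing, shaft}
5. bearing@(1, -1, 0) [-y clear] — {bearing, cap, gear, housing, shaft}
6. pin@(0, -1, -1) [-y clear] — {bearing, cap, gear, housing, pin, shaft}
7. flange@(0, -1, -2) [-z clear] — {bearing, cap, flange, gear, housing, pin, shaft}
8. bushing@(0, 1, 0) [+x clear] — {bearing, bushing, cap, flange, gear, housing, pin, shaft}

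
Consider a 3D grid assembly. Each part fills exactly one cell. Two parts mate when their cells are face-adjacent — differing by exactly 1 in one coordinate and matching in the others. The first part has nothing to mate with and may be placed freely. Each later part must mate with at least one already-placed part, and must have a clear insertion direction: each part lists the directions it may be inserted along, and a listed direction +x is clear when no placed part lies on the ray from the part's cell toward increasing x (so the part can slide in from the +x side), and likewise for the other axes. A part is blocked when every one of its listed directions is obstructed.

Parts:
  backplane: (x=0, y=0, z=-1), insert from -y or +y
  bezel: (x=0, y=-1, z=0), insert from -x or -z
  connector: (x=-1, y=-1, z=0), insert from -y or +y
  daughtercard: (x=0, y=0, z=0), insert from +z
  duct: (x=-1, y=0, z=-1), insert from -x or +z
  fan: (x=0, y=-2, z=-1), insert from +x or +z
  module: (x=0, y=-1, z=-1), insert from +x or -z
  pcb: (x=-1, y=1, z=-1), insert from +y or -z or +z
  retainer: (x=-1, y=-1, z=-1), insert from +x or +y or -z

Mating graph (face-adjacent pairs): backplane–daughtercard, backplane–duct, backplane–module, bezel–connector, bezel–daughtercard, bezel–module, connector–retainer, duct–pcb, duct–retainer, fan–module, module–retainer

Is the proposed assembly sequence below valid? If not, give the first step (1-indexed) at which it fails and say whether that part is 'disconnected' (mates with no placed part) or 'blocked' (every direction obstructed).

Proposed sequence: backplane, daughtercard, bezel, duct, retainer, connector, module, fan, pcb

Valid

1. backplane@(0, 0, -1) [-y clear] — {backplane}
2. daughtercard@(0, 0, 0) [+z clear] — {backplane, daughtercard}
3. bezel@(0, -1, 0) [-x clear] — {backplane, bezel, daughtercard}
4. duct@(-1, 0, -1) [-x clear] — {backplane, bezel, daughtercard, duct}
5. retainer@(-1, -1, -1) [+x clear] — {backplane, bezel, daughtercard, duct, retainer}
6. connector@(-1, -1, 0) [-y clear] — {backplane, bezel, connector, daughtercard, duct, retainer}
7. module@(0, -1, -1) [+x clear] — {backplane, bezel, connector, daughtercard, duct, module, retainer}
8. fan@(0, -2, -1) [+x clear] — {backplane, bezel, connector, daughtercard, duct, fan, module, retainer}
9. pcb@(-1, 1, -1) [+y clear] — {backplane, bezel, connector, daughtercard, duct, fan, module, pcb, retainer}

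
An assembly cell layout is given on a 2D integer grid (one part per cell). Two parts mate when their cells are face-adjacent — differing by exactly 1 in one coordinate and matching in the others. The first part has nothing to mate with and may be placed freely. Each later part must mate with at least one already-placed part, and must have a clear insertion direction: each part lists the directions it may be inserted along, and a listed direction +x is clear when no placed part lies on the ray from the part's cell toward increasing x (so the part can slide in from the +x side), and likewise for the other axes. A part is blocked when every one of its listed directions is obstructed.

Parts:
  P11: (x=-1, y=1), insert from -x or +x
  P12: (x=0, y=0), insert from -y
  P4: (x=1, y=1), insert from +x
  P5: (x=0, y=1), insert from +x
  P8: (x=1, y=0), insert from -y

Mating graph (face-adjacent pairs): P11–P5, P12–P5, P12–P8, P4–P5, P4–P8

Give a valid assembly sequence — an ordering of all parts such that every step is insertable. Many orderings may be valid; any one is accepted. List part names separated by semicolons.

1. P12@(0, 0) [-y clear] — {P12}
2. P8@(1, 0) [-y clear] — {P12, P8}
3. P5@(0, 1) [+x clear] — {P12, P5, P8}
4. P4@(1, 1) [+x clear] — {P12, P4, P5, P8}
5. P11@(-1, 1) [-x clear] — {P11, P12, P4, P5, P8}

P12; P8; P5; P4; P11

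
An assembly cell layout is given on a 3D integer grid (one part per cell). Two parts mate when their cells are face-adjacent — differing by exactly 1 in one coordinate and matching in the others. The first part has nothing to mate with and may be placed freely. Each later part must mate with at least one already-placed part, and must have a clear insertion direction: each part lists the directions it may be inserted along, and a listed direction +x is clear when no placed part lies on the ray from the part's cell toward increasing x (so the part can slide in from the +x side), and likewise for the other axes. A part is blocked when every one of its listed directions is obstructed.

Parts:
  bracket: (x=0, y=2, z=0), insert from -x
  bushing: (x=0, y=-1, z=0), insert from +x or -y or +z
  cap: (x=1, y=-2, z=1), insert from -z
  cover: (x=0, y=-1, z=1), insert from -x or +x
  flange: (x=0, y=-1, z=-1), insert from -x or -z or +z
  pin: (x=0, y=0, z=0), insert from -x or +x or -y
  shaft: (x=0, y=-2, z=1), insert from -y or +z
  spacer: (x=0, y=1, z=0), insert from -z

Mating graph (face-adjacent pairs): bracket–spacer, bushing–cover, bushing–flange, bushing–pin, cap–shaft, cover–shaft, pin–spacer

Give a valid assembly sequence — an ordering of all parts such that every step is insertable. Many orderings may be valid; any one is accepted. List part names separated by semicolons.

pin; spacer; bracket; bushing; flange; cover; shaft; cap

1. pin@(0, 0, 0) [-x clear] — {pin}
2. spacer@(0, 1, 0) [-z clear] — {pin, spacer}
3. bracket@(0, 2, 0) [-x clear] — {bracket, pin, spacer}
4. bushing@(0, -1, 0) [+x clear] — {bracket, bushing, pin, spacer}
5. flange@(0, -1, -1) [-x clear] — {bracket, bushing, flange, pin, spacer}
6. cover@(0, -1, 1) [-x clear] — {bracket, bushing, cover, flange, pin, spacer}
7. shaft@(0, -2, 1) [-y clear] — {bracket, bushing, cover, flange, pin, shaft, spacer}
8. cap@(1, -2, 1) [-z clear] — {bracket, bushing, cap, cover, flange, pin, shaft, spacer}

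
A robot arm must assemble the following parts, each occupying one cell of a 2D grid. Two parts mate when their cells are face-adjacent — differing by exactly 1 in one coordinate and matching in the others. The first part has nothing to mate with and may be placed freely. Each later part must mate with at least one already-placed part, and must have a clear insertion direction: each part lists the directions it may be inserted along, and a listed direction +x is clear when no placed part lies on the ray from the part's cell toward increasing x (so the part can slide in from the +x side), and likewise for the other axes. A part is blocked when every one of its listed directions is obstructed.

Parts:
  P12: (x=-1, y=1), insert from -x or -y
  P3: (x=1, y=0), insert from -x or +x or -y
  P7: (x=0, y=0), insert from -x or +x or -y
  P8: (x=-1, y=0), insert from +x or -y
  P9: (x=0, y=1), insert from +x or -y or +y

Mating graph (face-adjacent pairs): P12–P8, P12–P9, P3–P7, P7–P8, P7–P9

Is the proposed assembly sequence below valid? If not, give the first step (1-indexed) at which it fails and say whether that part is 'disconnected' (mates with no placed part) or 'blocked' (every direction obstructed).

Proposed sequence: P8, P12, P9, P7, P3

Valid

1. P8@(-1, 0) [+x clear] — {P8}
2. P12@(-1, 1) [-x clear] — {P12, P8}
3. P9@(0, 1) [+x clear] — {P12, P8, P9}
4. P7@(0, 0) [+x clear] — {P12, P7, P8, P9}
5. P3@(1, 0) [+x clear] — {P12, P3, P7, P8, P9}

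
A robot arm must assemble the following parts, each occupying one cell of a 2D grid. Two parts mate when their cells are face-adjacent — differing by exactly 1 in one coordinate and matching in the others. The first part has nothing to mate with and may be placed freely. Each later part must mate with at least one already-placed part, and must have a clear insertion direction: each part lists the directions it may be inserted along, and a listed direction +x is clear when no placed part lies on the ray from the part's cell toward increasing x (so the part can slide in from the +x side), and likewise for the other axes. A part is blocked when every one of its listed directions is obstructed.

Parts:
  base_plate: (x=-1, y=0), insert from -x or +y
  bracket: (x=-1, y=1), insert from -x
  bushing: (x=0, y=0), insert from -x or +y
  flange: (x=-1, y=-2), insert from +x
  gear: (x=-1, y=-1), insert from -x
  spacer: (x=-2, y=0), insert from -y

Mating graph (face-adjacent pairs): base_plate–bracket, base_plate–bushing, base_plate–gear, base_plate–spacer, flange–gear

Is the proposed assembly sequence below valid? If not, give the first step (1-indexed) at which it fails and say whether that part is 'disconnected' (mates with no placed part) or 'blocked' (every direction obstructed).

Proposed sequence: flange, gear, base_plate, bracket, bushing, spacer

Valid

1. flange@(-1, -2) [+x clear] — {flange}
2. gear@(-1, -1) [-x clear] — {flange, gear}
3. base_plate@(-1, 0) [-x clear] — {base_plate, flange, gear}
4. bracket@(-1, 1) [-x clear] — {base_plate, bracket, flange, gear}
5. bushing@(0, 0) [+y clear] — {base_plate, bracket, bushing, flange, gear}
6. spacer@(-2, 0) [-y clear] — {base_plate, bracket, bushing, flange, gear, spacer}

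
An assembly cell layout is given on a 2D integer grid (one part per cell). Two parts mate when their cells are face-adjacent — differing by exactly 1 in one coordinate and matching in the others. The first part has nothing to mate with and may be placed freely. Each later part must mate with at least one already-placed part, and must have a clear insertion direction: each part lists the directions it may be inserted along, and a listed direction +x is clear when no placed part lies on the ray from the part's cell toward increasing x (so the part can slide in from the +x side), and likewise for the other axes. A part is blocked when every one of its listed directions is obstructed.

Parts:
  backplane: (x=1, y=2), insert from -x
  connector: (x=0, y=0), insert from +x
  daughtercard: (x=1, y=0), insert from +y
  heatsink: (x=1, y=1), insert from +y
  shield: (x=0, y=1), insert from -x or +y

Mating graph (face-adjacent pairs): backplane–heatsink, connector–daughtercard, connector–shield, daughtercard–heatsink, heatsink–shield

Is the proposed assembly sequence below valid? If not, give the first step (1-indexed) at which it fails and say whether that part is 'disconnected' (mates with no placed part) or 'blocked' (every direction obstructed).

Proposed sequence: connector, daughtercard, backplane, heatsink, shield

1. connector@(0, 0) [+x clear] — {connector}
2. daughtercard@(1, 0) [+y clear] — {connector, daughtercard}
3. backplane@(1, 2) — no placed neighbour ⇒ disconnected

Invalid at step 3 (disconnected)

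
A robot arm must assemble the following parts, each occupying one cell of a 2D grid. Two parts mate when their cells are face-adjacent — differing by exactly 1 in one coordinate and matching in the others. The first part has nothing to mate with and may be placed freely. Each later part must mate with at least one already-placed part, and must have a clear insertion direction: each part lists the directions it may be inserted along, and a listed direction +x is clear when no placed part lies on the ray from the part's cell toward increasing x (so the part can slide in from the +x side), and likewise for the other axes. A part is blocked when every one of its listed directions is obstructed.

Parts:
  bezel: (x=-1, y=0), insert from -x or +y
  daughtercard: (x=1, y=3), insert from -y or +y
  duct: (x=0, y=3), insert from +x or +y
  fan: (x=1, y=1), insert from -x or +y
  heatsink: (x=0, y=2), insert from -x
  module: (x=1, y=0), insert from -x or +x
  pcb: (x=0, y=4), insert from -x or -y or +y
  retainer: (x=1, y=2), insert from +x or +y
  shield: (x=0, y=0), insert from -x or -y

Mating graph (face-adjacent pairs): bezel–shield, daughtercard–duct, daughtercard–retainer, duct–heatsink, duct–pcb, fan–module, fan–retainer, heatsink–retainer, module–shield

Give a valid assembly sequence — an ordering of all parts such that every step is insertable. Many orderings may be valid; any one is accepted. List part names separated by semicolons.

module; fan; shield; bezel; retainer; heatsink; daughtercard; duct; pcb

1. module@(1, 0) [-x clear] — {module}
2. fan@(1, 1) [-x clear] — {fan, module}
3. shield@(0, 0) [-x clear] — {fan, module, shield}
4. bezel@(-1, 0) [-x clear] — {bezel, fan, module, shield}
5. retainer@(1, 2) [+x clear] — {bezel, fan, module, retainer, shield}
6. heatsink@(0, 2) [-x clear] — {bezel, fan, heatsink, module, retainer, shield}
7. daughtercard@(1, 3) [+y clear] — {bezel, daughtercard, fan, heatsink, module, retainer, shield}
8. duct@(0, 3) [+y clear] — {bezel, daughtercard, duct, fan, heatsink, module, retainer, shield}
9. pcb@(0, 4) [-x clear] — {bezel, daughtercard, duct, fan, heatsink, module, pcb, retainer, shield}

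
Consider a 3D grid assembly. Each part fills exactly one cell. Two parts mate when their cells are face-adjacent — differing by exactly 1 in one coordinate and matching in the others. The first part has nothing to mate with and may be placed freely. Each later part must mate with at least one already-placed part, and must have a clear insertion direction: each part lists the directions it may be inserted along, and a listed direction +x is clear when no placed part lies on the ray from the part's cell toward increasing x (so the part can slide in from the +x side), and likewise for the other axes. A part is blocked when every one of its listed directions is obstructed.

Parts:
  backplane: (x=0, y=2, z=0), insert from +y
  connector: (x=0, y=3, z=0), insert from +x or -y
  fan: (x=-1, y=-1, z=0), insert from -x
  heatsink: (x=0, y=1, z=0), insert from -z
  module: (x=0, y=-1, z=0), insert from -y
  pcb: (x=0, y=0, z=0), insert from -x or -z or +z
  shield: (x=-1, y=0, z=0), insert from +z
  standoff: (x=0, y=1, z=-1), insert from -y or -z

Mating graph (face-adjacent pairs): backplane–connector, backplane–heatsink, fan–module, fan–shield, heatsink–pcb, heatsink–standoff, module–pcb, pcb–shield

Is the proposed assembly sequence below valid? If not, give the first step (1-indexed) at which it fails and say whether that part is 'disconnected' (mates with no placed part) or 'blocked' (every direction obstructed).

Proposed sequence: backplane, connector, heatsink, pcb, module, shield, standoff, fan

Valid

1. backplane@(0, 2, 0) [+y clear] — {backplane}
2. connector@(0, 3, 0) [+x clear] — {backplane, connector}
3. heatsink@(0, 1, 0) [-z clear] — {backplane, connector, heatsink}
4. pcb@(0, 0, 0) [-x clear] — {backplane, connector, heatsink, pcb}
5. module@(0, -1, 0) [-y clear] — {backplane, connector, heatsink, module, pcb}
6. shield@(-1, 0, 0) [+z clear] — {backplane, connector, heatsink, module, pcb, shield}
7. standoff@(0, 1, -1) [-y clear] — {backplane, connector, heatsink, module, pcb, shield, standoff}
8. fan@(-1, -1, 0) [-x clear] — {backplane, connector, fan, heatsink, module, pcb, shield, standoff}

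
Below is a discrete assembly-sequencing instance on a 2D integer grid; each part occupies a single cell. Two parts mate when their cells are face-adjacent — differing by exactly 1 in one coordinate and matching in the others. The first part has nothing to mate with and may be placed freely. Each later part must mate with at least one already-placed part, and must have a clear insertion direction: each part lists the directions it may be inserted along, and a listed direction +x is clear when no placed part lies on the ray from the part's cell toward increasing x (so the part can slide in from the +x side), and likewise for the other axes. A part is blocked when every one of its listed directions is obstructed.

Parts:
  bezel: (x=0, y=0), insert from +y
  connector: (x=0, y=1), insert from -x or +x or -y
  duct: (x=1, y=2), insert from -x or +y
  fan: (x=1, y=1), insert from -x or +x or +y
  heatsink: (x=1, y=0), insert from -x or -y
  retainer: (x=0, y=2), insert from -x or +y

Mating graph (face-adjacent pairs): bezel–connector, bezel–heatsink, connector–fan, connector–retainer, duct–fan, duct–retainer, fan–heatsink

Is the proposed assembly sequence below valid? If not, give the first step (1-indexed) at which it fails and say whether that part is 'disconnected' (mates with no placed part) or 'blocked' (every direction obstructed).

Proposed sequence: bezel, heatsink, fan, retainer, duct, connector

1. bezel@(0, 0) [+y clear] — {bezel}
2. heatsink@(1, 0) [-y clear] — {bezel, heatsink}
3. fan@(1, 1) [-x clear] — {bezel, fan, heatsink}
4. retainer@(0, 2) — no placed neighbour ⇒ disconnected

Invalid at step 4 (disconnected)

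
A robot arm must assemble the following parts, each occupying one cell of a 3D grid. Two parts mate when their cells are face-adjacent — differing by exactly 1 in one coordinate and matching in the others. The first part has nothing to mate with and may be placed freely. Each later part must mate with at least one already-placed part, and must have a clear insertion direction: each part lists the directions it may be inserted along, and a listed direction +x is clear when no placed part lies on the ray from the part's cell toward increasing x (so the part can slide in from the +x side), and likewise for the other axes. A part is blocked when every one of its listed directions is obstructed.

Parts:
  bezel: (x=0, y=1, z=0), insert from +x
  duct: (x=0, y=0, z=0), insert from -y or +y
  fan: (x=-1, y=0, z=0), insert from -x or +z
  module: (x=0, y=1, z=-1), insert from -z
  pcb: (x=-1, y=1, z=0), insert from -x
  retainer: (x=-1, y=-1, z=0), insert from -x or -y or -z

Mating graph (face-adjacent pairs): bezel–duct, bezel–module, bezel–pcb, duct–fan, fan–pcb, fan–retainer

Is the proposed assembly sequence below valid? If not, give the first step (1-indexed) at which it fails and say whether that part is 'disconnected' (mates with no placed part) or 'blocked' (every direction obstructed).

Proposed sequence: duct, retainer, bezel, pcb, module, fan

Invalid at step 2 (disconnected)

1. duct@(0, 0, 0) [-y clear] — {duct}
2. retainer@(-1, -1, 0) — no placed neighbour ⇒ disconnected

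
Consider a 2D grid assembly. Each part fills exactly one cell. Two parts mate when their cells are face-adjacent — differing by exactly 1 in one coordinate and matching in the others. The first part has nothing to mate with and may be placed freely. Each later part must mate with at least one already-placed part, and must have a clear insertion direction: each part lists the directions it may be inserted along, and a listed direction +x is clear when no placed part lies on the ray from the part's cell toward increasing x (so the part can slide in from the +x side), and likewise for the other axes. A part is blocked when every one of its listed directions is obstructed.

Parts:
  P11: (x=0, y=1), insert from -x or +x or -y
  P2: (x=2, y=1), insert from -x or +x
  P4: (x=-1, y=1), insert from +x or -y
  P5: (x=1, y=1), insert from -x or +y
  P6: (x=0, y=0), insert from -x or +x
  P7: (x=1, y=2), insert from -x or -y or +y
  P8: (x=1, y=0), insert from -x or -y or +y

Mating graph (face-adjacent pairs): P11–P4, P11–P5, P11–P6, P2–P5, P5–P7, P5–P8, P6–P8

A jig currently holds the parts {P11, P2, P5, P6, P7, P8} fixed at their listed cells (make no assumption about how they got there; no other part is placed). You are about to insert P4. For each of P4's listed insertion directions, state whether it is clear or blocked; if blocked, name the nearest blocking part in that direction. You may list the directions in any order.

+x: blocked by P11; -y: clear

+x: nearest on ray is P11@(0, 1) ⇒ blocked
-y: ray from P4(-1, 1) has no placed part ⇒ clear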